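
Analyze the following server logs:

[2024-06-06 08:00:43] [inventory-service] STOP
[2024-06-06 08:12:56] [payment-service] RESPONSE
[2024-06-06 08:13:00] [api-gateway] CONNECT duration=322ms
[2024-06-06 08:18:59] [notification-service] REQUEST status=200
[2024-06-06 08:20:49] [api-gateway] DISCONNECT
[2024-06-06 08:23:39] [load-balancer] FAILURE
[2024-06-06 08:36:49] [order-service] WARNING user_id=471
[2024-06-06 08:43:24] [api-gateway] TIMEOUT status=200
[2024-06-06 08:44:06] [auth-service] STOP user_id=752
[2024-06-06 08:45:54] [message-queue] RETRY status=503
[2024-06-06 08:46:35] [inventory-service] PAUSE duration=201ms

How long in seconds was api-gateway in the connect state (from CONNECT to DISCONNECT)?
469

To calculate state duration:

1. Find CONNECT event for api-gateway: 2024-06-06 08:13:00
2. Find DISCONNECT event for api-gateway: 2024-06-06 08:20:49
3. Calculate duration: 2024-06-06 08:20:49 - 2024-06-06 08:13:00 = 469 seconds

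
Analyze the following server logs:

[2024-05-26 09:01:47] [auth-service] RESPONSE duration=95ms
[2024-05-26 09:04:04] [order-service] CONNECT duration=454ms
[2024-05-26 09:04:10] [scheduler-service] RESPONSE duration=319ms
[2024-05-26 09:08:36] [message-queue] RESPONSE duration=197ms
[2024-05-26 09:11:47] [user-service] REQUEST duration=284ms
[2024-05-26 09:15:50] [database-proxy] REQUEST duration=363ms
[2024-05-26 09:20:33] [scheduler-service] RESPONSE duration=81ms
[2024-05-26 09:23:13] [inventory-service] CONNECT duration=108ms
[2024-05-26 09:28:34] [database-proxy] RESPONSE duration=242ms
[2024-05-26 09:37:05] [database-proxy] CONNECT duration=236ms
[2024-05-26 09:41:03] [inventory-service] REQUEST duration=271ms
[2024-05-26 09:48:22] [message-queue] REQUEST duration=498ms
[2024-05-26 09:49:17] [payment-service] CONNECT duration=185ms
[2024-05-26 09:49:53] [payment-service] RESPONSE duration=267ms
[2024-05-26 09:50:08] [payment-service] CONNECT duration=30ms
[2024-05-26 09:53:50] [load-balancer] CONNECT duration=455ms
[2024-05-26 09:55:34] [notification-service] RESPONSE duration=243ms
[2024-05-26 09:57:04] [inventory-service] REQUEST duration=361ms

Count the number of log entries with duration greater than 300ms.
6

To count timeouts:

1. Threshold: 300ms
2. Extract duration from each log entry
3. Count entries where duration > 300
4. Timeout count: 6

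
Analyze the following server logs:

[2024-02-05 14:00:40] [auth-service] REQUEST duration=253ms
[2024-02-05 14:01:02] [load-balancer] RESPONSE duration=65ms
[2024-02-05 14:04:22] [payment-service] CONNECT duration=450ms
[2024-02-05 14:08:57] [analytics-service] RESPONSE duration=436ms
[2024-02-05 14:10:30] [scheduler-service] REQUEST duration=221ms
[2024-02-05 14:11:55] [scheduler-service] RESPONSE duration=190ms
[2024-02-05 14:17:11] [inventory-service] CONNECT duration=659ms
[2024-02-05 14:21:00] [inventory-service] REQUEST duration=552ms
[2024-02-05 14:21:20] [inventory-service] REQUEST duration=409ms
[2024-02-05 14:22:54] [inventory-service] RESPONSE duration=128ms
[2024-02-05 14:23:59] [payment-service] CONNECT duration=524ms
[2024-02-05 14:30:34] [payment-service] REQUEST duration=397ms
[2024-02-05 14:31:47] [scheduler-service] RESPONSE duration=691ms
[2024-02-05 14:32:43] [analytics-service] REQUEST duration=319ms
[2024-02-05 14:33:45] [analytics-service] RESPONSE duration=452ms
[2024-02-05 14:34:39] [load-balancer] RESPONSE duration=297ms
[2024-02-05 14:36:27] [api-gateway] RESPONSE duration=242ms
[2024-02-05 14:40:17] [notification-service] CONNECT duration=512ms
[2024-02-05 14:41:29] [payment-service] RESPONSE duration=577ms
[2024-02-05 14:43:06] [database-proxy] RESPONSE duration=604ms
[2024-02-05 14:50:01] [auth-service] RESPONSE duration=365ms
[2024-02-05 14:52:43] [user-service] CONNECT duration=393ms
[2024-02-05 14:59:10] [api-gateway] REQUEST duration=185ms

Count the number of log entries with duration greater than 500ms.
7

To count timeouts:

1. Threshold: 500ms
2. Extract duration from each log entry
3. Count entries where duration > 500
4. Timeout count: 7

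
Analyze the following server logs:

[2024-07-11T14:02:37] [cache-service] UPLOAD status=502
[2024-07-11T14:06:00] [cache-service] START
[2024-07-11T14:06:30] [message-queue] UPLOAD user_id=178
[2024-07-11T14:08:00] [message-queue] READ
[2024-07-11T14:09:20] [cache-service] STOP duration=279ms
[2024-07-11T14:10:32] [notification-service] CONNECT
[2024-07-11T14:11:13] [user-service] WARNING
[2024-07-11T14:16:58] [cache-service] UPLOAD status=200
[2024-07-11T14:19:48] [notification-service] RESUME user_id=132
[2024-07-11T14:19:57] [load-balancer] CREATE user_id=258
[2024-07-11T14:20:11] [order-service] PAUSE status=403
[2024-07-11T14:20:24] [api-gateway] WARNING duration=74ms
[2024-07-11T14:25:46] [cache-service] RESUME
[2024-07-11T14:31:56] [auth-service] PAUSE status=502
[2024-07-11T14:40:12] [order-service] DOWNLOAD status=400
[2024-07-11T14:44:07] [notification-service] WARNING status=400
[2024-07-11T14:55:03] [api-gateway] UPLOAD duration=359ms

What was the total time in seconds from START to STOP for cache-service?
200

To calculate state duration:

1. Find START event for cache-service: 2024-07-11T14:06:00
2. Find STOP event for cache-service: 2024-07-11T14:09:20
3. Calculate duration: 2024-07-11T14:09:20 - 2024-07-11T14:06:00 = 200 seconds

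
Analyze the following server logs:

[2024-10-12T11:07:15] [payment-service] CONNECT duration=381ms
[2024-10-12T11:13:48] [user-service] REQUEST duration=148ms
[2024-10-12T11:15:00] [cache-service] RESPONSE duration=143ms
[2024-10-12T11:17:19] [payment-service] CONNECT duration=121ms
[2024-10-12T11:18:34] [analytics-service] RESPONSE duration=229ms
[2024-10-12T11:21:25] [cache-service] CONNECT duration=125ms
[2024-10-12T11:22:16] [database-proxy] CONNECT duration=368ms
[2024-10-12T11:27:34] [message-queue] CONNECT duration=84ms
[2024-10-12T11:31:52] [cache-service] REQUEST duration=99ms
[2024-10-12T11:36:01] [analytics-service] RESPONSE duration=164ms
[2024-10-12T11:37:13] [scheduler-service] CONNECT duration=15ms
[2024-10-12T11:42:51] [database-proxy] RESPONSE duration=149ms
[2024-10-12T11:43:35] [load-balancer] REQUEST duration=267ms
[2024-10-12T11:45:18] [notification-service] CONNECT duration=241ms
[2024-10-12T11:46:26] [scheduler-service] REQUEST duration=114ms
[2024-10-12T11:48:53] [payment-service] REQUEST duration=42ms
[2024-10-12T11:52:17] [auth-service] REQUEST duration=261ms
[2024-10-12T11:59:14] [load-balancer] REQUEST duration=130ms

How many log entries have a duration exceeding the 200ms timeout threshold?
6

To count timeouts:

1. Threshold: 200ms
2. Extract duration from each log entry
3. Count entries where duration > 200
4. Timeout count: 6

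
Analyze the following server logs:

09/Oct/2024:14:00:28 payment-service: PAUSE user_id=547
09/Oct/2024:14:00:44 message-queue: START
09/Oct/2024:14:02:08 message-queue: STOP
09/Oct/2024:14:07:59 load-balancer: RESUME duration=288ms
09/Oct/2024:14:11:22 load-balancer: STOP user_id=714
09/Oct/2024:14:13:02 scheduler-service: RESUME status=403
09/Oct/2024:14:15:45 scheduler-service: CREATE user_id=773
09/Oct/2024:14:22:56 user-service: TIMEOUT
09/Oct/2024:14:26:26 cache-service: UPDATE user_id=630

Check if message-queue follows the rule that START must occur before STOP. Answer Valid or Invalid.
Valid

To validate ordering:

1. Required order: START → STOP
2. Rule: START must occur before STOP
3. Check actual order of events for message-queue
4. Result: Valid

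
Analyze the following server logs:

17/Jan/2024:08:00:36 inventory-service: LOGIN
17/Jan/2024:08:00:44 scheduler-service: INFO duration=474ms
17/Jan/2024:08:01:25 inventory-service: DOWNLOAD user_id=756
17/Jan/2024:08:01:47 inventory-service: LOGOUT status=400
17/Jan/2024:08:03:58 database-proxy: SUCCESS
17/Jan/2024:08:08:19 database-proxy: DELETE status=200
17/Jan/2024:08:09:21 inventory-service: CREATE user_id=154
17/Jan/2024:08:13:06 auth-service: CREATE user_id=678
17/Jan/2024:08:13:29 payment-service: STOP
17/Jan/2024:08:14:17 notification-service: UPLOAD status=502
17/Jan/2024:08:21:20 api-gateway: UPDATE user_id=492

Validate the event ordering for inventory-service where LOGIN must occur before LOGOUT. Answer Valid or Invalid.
Valid

To validate ordering:

1. Required order: LOGIN → LOGOUT
2. Rule: LOGIN must occur before LOGOUT
3. Check actual order of events for inventory-service
4. Result: Valid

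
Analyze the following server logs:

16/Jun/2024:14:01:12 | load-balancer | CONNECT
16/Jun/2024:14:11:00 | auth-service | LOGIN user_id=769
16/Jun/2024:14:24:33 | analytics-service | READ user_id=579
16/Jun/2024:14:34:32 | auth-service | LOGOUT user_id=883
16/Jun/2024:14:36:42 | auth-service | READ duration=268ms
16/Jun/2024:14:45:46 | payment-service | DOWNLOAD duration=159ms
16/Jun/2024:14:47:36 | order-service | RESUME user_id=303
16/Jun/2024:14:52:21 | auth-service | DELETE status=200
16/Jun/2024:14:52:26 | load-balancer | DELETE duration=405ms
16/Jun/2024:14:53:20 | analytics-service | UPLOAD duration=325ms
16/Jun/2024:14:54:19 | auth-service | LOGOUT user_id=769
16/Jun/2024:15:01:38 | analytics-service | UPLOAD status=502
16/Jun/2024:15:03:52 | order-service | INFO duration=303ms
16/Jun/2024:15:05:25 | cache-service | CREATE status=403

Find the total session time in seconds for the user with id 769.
2599

To calculate session duration:

1. Find LOGIN event for user_id=769: 16/Jun/2024:14:11:00
2. Find LOGOUT event for user_id=769: 16/Jun/2024:14:54:19
3. Session duration: 16/Jun/2024:14:54:19 - 16/Jun/2024:14:11:00 = 2599 seconds (43 minutes)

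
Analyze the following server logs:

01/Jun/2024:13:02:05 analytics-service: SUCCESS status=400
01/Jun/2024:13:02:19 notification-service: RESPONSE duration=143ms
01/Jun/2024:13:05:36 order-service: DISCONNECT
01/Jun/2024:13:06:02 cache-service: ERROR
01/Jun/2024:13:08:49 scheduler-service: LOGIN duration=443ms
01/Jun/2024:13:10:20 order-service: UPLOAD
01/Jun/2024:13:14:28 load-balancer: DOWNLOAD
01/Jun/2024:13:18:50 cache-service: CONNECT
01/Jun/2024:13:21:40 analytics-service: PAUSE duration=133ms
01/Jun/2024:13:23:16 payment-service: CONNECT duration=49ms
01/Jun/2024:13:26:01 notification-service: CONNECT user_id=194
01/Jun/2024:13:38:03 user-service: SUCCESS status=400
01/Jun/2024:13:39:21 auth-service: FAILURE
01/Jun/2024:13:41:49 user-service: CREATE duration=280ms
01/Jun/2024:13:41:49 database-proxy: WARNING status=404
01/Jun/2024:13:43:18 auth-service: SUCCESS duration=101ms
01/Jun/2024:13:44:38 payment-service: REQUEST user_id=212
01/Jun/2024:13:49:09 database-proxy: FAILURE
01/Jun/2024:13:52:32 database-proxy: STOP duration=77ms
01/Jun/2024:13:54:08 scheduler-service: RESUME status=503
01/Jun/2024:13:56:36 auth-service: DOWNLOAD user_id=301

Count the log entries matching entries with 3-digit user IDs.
3

To find matching entries:

1. Pattern to match: entries with 3-digit user IDs
2. Scan each log entry for the pattern
3. Count matches: 3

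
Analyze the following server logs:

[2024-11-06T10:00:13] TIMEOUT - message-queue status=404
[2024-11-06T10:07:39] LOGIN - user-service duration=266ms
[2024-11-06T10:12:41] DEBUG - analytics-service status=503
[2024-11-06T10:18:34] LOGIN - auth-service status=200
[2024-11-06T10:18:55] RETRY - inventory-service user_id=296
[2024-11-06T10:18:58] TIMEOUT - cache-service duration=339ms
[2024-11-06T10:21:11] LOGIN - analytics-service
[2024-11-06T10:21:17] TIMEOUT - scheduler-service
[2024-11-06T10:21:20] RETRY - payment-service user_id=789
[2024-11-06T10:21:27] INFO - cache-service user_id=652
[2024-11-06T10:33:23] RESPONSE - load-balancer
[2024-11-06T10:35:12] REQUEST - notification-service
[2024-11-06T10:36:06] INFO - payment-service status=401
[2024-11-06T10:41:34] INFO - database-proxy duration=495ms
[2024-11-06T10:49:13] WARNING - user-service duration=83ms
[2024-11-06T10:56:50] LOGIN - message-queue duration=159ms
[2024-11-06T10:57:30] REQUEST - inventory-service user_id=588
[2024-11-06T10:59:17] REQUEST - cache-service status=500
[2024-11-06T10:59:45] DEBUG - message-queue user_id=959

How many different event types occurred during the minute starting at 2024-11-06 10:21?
4

To count unique event types:

1. Filter events in the minute starting at 2024-11-06 10:21
2. Extract event types from matching entries
3. Count unique types: 4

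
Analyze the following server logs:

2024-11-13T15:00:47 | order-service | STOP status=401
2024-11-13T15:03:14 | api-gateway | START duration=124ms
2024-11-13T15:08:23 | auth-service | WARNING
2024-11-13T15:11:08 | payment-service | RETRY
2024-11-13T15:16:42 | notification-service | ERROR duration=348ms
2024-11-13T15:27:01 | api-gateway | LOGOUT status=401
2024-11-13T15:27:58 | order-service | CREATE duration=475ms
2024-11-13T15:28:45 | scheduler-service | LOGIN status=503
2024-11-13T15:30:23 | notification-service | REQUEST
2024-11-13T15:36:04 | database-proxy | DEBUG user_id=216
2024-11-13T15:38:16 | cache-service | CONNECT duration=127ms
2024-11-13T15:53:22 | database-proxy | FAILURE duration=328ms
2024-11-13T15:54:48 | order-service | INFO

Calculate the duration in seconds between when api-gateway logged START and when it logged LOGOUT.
1427

To find the time between events:

1. Locate the first START event for api-gateway: 2024-11-13T15:03:14
2. Locate the first LOGOUT event for api-gateway: 2024-11-13T15:27:01
3. Calculate the difference: 2024-11-13T15:27:01 - 2024-11-13T15:03:14 = 1427 seconds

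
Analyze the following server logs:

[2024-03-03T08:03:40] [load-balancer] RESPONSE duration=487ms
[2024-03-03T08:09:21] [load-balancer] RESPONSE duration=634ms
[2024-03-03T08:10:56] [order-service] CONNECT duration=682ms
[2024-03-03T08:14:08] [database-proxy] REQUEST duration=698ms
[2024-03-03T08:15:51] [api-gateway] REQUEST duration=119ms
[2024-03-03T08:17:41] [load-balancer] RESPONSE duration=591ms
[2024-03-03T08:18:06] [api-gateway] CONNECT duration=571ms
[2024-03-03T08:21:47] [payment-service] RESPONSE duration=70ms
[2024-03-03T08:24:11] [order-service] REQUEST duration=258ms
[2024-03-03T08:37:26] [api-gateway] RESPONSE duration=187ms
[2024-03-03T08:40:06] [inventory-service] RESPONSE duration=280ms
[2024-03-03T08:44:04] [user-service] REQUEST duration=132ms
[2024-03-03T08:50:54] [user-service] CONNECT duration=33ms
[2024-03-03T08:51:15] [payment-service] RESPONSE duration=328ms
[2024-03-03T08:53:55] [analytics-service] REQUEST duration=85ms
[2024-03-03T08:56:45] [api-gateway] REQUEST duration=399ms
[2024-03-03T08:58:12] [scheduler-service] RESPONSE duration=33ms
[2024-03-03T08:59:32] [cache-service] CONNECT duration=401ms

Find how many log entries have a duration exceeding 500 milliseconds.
5

To count timeouts:

1. Threshold: 500ms
2. Extract duration from each log entry
3. Count entries where duration > 500
4. Timeout count: 5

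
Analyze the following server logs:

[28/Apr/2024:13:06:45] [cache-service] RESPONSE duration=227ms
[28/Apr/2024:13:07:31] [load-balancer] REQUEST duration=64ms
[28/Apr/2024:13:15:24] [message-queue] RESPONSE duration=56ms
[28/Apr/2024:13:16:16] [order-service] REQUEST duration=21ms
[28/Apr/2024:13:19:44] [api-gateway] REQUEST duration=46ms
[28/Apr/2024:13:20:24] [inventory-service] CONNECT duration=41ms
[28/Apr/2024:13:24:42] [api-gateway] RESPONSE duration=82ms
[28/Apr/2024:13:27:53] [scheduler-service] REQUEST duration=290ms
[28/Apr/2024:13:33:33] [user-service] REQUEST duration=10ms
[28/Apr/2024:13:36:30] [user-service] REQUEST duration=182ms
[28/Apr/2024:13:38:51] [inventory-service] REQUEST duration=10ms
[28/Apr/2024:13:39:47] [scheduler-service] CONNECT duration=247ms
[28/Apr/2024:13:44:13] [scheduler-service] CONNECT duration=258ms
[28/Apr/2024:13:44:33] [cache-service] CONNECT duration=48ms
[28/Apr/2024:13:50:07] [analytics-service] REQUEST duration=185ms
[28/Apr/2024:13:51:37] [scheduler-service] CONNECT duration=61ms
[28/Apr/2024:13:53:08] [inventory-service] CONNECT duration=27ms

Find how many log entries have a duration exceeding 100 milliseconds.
6

To count timeouts:

1. Threshold: 100ms
2. Extract duration from each log entry
3. Count entries where duration > 100
4. Timeout count: 6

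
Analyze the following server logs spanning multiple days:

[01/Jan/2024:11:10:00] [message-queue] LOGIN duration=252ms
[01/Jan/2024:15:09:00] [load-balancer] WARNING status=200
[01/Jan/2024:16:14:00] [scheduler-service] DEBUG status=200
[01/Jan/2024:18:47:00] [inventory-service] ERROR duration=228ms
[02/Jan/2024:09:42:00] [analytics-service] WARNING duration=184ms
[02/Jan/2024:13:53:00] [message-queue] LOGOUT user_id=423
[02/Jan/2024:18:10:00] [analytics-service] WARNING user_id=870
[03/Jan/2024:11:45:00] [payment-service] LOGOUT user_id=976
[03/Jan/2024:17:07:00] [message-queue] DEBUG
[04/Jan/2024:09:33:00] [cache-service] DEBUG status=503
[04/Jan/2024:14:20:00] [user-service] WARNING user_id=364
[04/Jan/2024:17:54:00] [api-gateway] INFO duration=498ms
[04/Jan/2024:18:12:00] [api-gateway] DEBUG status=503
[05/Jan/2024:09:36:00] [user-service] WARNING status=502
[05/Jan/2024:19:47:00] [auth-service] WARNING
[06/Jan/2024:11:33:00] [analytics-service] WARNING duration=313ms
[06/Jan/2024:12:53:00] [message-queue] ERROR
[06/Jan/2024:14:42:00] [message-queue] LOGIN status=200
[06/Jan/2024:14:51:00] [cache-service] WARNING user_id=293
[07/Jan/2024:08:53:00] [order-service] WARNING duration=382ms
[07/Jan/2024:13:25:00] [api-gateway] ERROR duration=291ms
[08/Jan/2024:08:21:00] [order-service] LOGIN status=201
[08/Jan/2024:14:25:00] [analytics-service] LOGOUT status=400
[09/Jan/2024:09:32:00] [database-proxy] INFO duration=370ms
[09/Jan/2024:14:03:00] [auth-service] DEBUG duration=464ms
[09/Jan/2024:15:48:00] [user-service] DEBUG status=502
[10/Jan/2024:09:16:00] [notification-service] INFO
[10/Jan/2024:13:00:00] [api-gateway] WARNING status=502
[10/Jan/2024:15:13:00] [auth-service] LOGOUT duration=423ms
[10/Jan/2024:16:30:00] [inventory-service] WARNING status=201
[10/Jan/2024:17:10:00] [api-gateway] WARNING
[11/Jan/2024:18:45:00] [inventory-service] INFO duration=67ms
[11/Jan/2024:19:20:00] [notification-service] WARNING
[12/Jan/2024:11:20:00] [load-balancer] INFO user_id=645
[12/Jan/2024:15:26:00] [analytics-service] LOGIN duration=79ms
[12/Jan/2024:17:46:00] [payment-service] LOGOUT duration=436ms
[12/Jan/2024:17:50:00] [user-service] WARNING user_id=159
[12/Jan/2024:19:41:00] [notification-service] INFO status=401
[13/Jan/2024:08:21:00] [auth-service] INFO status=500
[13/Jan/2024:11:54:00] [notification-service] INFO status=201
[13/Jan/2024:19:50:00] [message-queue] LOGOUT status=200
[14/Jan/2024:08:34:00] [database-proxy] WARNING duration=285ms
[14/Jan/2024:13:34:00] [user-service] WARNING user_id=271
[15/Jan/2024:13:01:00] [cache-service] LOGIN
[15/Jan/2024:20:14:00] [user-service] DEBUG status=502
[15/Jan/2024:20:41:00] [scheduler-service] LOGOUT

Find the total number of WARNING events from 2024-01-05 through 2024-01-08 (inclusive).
5

To filter by date range:

1. Date range: 2024-01-05 through 2024-01-08, both dates inclusive
2. Filter for WARNING events whose date falls in this range
3. Count matching events: 5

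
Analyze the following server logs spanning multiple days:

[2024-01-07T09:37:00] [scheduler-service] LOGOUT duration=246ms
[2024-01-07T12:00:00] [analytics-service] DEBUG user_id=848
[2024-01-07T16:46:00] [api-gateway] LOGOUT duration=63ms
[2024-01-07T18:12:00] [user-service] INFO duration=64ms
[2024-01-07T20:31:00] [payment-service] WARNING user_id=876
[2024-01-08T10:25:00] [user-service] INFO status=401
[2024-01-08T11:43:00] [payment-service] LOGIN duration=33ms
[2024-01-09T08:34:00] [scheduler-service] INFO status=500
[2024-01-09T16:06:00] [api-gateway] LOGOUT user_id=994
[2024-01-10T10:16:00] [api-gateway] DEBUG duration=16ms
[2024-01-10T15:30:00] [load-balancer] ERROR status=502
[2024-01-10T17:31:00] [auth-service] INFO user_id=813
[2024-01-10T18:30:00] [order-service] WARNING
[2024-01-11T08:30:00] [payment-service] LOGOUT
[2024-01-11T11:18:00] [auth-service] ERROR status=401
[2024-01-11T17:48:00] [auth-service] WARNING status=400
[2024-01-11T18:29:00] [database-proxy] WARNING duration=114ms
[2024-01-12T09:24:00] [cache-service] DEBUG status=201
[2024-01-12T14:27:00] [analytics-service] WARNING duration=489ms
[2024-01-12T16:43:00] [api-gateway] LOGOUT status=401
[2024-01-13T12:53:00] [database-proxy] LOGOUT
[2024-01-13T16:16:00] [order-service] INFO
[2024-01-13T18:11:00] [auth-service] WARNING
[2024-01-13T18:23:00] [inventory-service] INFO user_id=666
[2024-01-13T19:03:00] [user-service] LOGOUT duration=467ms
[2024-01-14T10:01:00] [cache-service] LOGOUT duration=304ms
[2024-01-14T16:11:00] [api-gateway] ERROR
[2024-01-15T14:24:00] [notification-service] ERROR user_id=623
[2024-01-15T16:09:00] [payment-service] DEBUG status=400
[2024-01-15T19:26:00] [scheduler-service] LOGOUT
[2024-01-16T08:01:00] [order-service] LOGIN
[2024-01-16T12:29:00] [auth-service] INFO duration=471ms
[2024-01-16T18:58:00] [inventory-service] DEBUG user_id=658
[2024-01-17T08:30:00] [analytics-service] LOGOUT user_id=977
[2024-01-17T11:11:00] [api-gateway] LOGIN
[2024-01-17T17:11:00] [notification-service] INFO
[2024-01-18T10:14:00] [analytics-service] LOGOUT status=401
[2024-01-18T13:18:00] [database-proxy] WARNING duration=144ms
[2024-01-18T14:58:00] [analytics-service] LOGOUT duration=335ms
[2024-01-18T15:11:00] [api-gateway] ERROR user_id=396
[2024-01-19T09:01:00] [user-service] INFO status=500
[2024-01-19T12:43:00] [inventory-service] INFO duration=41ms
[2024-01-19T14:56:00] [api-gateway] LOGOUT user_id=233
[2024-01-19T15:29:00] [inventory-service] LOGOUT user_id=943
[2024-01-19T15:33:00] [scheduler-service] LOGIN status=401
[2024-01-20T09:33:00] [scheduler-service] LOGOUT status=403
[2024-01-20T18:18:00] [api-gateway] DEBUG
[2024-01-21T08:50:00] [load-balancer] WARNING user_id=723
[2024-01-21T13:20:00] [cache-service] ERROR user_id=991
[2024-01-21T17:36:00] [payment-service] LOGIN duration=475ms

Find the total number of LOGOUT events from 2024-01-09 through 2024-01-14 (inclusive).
6

To filter by date range:

1. Date range: 2024-01-09 through 2024-01-14, both dates inclusive
2. Filter for LOGOUT events whose date falls in this range
3. Count matching events: 6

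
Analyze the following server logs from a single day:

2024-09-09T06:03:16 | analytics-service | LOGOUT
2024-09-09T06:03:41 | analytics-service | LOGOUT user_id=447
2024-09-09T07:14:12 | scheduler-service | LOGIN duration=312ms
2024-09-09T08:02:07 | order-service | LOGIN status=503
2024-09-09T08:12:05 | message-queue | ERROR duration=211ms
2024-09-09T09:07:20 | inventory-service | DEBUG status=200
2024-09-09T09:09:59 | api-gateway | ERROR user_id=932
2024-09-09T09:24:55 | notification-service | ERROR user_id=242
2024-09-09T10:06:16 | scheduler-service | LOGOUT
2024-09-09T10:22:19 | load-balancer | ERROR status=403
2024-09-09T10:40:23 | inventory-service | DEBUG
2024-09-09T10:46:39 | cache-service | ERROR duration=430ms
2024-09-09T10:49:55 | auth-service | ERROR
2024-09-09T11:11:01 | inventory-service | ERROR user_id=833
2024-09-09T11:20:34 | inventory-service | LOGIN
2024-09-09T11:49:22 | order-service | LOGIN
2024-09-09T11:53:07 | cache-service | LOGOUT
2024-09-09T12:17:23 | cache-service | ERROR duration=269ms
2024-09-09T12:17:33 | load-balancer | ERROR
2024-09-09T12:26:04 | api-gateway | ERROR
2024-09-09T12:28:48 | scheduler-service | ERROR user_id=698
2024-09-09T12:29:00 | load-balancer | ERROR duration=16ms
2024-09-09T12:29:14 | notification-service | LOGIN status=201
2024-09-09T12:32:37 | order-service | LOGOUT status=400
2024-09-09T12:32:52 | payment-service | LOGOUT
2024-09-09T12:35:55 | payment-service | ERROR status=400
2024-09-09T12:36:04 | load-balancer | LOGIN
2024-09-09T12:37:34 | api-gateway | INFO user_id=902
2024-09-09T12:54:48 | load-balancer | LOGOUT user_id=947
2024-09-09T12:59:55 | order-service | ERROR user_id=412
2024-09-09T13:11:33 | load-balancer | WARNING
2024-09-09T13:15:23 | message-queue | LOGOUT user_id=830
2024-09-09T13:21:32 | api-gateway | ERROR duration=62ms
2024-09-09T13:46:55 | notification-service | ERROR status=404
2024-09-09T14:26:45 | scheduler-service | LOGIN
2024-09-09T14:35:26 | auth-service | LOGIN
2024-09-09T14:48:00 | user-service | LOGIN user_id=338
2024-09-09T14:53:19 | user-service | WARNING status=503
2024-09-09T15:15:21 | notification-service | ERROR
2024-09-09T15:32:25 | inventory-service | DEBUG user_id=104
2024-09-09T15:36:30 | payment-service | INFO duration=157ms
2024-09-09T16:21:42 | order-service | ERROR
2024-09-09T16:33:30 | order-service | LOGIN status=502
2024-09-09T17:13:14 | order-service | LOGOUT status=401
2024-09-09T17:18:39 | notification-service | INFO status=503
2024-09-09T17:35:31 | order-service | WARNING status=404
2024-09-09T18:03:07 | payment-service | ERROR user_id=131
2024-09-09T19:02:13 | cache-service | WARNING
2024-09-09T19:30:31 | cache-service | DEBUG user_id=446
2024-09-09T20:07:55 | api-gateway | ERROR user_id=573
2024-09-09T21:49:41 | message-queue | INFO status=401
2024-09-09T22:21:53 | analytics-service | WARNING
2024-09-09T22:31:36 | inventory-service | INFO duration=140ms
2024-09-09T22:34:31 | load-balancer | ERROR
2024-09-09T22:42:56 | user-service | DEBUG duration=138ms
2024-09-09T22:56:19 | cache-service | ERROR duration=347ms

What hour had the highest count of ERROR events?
12

To find the peak hour:

1. Group all ERROR events by hour
2. Count events in each hour
3. Find hour with maximum count
4. Peak hour: 12 (with 7 events)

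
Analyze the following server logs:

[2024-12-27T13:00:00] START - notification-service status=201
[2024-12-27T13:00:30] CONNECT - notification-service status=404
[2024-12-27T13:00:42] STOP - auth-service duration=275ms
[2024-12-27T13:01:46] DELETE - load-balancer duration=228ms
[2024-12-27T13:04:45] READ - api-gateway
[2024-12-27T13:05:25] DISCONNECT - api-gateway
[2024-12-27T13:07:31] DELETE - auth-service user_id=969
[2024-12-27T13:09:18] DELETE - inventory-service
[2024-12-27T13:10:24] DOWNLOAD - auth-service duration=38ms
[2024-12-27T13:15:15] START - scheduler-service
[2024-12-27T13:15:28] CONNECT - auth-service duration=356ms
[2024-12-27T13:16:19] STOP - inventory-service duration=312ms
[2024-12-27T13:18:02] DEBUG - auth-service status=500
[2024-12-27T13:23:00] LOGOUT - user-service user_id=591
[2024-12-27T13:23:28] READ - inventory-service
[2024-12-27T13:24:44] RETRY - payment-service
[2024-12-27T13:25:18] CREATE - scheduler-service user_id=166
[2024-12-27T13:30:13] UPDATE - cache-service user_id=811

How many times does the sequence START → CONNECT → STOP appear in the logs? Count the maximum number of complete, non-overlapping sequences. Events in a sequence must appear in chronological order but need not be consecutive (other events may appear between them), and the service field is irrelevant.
2

To count sequences:

1. Look for pattern: START → CONNECT → STOP
2. Greedily scan the log in chronological order, matching each sequence element in turn (ignoring service)
3. Each time the full pattern completes, increment the count and restart matching from the next event
4. Complete non-overlapping sequences found: 2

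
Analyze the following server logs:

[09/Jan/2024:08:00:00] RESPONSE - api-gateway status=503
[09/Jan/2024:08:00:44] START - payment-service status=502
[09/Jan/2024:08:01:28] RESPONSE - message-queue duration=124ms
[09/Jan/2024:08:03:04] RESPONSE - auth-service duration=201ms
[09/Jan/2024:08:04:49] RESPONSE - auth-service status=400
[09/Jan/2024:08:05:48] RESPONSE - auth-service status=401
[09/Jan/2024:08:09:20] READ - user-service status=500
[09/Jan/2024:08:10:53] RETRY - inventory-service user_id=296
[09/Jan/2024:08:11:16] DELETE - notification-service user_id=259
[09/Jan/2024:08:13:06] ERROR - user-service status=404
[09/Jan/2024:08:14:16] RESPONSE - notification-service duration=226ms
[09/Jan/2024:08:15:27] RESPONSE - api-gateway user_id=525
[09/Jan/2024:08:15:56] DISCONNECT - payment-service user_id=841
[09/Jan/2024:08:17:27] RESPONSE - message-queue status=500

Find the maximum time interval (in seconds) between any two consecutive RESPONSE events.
508

To find the longest gap:

1. Extract all RESPONSE events in chronological order
2. Calculate time differences between consecutive events
3. Find the maximum difference
4. Longest gap: 508 seconds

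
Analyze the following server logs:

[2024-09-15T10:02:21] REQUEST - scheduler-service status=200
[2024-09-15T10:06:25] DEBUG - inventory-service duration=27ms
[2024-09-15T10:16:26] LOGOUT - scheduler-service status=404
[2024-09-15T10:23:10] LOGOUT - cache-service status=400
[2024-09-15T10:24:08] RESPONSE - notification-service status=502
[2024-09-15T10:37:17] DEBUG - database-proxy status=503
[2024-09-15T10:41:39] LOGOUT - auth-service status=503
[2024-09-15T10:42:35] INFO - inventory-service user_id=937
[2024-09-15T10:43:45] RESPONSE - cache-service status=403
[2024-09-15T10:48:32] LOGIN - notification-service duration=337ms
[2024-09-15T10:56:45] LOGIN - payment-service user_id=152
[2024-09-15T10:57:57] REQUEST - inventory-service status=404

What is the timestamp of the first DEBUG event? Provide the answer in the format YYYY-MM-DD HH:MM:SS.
2024-09-15 10:06:25

To find the first event:

1. Filter for all DEBUG events
2. Sort by timestamp
3. Select the first one
4. Timestamp: 2024-09-15 10:06:25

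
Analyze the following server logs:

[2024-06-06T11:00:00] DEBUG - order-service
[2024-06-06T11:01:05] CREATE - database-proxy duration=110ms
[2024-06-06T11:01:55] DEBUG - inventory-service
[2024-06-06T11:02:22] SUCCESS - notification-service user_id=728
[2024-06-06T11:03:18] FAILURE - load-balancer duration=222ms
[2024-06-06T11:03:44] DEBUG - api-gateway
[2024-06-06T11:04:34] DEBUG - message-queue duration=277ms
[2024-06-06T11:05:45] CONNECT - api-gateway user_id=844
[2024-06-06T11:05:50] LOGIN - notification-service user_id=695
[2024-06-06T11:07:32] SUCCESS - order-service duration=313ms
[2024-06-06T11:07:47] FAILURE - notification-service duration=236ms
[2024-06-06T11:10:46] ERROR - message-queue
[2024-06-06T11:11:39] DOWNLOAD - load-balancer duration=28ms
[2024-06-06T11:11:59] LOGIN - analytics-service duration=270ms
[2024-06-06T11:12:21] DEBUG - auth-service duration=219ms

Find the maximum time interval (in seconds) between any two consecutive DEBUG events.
467

To find the longest gap:

1. Extract all DEBUG events in chronological order
2. Calculate time differences between consecutive events
3. Find the maximum difference
4. Longest gap: 467 seconds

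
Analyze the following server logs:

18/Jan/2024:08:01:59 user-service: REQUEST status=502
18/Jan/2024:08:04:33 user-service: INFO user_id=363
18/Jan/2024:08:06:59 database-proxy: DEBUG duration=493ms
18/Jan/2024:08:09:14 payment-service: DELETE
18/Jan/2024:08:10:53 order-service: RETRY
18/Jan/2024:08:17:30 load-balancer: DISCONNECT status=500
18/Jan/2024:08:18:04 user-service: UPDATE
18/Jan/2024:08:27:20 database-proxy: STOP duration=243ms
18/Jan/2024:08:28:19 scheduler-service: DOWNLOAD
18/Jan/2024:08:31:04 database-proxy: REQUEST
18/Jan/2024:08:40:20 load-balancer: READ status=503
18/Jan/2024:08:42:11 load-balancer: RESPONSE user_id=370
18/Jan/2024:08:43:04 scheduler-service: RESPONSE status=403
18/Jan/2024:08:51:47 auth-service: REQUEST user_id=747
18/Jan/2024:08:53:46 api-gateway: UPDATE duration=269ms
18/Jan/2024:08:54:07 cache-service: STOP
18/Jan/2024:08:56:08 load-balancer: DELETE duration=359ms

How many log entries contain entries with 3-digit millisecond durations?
4

To find matching entries:

1. Pattern to match: entries with 3-digit millisecond durations
2. Scan each log entry for the pattern
3. Count matches: 4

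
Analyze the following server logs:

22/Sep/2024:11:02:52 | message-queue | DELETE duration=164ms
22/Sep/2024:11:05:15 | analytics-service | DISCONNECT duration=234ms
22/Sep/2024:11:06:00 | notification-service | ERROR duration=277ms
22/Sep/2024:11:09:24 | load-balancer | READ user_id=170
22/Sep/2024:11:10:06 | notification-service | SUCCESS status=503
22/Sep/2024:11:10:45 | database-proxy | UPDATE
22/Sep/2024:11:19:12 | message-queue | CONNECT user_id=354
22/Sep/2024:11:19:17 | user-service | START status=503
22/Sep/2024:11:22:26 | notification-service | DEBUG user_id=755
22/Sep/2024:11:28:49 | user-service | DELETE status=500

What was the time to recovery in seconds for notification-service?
246

To calculate recovery time:

1. Find ERROR event for notification-service: 22/Sep/2024:11:06:00
2. Find next SUCCESS event for notification-service: 22/Sep/2024:11:10:06
3. Recovery time: 22/Sep/2024:11:10:06 - 22/Sep/2024:11:06:00 = 246 seconds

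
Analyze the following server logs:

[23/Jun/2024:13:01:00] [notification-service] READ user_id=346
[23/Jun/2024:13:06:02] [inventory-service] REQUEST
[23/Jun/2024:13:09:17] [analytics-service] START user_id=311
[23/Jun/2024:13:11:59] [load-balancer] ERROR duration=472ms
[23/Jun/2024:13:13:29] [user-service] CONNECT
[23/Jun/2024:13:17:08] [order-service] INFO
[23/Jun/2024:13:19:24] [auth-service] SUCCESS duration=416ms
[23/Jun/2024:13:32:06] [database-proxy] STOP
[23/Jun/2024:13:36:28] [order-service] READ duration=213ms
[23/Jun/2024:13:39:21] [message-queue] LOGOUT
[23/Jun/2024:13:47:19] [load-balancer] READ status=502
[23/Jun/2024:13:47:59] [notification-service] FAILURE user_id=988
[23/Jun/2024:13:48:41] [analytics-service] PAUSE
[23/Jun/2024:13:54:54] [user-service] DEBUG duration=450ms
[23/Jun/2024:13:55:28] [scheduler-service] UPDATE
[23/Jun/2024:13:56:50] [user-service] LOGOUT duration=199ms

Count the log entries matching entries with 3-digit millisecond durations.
5

To find matching entries:

1. Pattern to match: entries with 3-digit millisecond durations
2. Scan each log entry for the pattern
3. Count matches: 5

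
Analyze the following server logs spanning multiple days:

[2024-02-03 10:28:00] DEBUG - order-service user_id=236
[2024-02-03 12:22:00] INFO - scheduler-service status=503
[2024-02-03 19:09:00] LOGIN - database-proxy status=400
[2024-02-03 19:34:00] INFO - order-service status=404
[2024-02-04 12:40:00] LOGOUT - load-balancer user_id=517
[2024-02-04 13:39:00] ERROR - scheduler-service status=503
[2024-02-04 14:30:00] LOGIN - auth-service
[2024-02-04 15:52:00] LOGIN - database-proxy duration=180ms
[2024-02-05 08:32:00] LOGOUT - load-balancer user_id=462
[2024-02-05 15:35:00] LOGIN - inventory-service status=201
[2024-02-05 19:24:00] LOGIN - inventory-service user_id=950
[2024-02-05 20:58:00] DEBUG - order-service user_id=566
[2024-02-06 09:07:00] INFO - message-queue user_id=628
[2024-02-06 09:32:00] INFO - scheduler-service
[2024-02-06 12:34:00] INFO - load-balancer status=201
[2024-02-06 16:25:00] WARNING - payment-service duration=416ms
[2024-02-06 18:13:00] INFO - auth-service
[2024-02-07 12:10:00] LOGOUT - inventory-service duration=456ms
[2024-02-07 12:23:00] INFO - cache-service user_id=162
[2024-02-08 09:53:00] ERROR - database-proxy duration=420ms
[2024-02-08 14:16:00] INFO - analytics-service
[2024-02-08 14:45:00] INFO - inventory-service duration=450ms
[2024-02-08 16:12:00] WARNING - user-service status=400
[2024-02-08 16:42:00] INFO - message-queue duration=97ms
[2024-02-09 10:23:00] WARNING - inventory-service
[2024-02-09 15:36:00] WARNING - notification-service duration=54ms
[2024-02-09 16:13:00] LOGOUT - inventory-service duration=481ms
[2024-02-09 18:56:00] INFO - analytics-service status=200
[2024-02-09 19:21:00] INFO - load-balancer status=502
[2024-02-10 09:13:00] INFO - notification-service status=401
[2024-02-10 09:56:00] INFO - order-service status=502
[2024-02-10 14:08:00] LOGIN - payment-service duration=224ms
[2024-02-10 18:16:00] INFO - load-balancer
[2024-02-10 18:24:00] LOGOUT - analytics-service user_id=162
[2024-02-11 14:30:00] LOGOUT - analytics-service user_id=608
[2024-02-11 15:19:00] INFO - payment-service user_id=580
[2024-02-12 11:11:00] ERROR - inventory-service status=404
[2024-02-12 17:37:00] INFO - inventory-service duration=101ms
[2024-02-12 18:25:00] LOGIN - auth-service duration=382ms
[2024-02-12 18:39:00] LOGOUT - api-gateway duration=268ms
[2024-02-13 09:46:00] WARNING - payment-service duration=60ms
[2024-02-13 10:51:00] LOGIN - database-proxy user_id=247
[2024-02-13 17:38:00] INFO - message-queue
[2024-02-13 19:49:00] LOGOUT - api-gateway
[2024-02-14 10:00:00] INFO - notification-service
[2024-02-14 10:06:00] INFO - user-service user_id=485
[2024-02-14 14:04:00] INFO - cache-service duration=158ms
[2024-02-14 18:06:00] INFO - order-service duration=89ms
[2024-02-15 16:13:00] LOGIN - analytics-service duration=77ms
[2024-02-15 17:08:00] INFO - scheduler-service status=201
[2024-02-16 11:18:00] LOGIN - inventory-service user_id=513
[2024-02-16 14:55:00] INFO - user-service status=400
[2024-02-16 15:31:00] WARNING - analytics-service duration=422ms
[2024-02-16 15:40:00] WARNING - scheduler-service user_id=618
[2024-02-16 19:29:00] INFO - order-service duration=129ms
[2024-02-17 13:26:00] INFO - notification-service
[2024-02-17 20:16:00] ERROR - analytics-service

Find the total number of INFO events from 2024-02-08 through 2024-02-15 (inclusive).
16

To filter by date range:

1. Date range: 2024-02-08 through 2024-02-15, both dates inclusive
2. Filter for INFO events whose date falls in this range
3. Count matching events: 16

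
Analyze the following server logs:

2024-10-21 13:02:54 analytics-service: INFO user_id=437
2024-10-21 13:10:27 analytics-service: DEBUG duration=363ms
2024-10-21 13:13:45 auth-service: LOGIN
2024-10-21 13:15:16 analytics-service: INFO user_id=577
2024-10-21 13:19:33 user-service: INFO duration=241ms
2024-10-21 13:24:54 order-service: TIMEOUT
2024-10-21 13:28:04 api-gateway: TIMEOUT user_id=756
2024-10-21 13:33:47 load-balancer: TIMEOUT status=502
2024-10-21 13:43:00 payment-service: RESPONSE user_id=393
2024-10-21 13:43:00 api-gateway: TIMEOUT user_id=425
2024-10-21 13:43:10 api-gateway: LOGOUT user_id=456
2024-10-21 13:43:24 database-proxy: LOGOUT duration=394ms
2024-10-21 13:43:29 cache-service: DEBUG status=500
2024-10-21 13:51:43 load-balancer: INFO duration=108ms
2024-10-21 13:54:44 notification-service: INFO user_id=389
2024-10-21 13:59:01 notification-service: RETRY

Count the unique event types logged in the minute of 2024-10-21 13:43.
4

To count unique event types:

1. Filter events in the minute starting at 2024-10-21 13:43
2. Extract event types from matching entries
3. Count unique types: 4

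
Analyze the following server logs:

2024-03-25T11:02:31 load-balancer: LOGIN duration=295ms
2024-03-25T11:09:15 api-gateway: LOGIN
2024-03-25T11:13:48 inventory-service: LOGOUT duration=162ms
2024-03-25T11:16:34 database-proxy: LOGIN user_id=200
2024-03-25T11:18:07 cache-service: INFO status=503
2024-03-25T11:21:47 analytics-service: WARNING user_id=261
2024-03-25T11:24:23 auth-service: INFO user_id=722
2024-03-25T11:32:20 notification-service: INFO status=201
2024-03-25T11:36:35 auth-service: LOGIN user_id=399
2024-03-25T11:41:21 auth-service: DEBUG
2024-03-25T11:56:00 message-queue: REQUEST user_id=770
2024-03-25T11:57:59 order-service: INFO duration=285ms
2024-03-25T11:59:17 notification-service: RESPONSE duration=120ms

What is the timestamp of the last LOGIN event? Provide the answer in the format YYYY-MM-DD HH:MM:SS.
2024-03-25 11:36:35

To find the last event:

1. Filter for all LOGIN events
2. Sort by timestamp
3. Select the last one
4. Timestamp: 2024-03-25 11:36:35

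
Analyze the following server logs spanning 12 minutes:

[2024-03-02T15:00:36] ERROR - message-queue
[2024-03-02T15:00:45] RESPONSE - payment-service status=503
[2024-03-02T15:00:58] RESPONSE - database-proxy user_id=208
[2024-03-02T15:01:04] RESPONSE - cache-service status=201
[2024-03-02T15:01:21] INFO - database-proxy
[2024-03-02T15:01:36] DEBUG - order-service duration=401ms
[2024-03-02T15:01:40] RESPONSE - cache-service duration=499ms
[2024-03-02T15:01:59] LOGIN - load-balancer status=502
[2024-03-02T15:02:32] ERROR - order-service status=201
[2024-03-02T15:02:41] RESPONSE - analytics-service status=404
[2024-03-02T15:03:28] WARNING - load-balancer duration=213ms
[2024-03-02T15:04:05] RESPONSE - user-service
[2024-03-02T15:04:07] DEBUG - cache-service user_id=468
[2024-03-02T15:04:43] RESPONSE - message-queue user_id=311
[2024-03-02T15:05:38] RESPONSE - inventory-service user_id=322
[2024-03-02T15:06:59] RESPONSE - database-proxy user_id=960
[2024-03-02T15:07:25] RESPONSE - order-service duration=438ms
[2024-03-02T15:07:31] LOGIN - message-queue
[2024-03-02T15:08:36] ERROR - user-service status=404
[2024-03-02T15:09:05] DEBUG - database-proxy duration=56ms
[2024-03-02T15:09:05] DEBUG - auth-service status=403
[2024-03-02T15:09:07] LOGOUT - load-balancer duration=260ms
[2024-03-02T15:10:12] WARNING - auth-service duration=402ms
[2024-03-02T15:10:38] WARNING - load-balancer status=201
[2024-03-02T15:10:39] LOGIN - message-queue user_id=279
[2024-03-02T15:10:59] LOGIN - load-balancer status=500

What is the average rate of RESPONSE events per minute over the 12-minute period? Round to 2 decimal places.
0.83

To calculate the rate:

1. Count total RESPONSE events: 10
2. Total time period: 12 minutes
3. Rate = 10 / 12 = 0.83 events per minute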